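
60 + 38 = 98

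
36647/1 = 36647= 36647.00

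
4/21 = 4/21 = 0.19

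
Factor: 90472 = 2^3*43^1*263^1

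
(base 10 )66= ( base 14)4a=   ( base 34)1W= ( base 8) 102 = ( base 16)42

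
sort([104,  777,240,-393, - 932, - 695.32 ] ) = [ - 932, - 695.32, -393,104,240, 777]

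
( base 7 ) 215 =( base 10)110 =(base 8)156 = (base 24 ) 4E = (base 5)420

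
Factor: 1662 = 2^1 * 3^1*277^1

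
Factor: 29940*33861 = 2^2*3^2*5^1*499^1*11287^1 = 1013798340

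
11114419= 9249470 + 1864949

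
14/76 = 7/38 = 0.18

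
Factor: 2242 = 2^1*19^1 * 59^1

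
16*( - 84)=-1344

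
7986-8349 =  - 363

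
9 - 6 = 3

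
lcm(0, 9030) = 0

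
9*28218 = 253962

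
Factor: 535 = 5^1*107^1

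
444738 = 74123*6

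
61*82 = 5002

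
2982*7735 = 23065770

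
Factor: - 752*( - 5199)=3909648= 2^4*3^1*47^1*1733^1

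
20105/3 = 20105/3 = 6701.67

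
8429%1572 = 569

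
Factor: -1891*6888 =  - 2^3*3^1*7^1 * 31^1*41^1*61^1 = - 13025208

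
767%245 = 32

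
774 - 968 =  - 194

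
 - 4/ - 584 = 1/146 = 0.01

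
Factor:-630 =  - 2^1*3^2*5^1*7^1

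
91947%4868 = 4323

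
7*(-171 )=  - 1197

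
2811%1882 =929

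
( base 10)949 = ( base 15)434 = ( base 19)2BI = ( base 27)184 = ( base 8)1665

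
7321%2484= 2353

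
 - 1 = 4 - 5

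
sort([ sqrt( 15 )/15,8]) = [ sqrt(15 )/15,8]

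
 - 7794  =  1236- 9030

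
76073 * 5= 380365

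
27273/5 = 5454 + 3/5 = 5454.60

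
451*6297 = 2839947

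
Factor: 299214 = 2^1*3^4*1847^1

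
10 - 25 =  - 15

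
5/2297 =5/2297= 0.00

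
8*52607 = 420856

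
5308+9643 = 14951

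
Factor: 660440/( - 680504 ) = - 5^1 * 11^( - 1)*37^(- 1 ) * 79^1 =- 395/407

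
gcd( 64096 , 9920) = 32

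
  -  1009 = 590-1599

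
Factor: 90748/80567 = 2^2*7^2* 463^1*80567^( - 1)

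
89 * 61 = 5429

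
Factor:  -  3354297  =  -3^1*23^1 * 173^1 *281^1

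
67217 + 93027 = 160244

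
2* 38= 76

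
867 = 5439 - 4572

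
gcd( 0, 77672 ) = 77672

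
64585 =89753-25168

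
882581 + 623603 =1506184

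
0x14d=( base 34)9R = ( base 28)bp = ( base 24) dl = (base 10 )333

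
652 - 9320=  - 8668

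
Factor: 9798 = 2^1*3^1 * 23^1*71^1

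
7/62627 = 7/62627 =0.00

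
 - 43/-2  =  43/2   =  21.50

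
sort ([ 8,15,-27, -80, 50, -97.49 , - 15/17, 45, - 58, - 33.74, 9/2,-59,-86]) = [- 97.49, - 86 ,  -  80,-59, - 58,-33.74,-27, - 15/17, 9/2, 8, 15, 45  ,  50 ]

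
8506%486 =244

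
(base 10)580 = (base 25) N5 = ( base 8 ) 1104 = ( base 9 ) 714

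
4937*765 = 3776805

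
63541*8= 508328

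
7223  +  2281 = 9504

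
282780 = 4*70695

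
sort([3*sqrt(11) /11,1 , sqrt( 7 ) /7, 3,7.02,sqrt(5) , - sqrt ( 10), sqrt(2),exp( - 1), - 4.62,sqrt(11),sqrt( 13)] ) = [-4.62, - sqrt(10 ), exp( - 1 ), sqrt(7 )/7,3 * sqrt(11 )/11, 1, sqrt( 2 ),sqrt(5),3,sqrt(11 ),  sqrt( 13) , 7.02]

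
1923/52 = 1923/52 =36.98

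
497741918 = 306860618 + 190881300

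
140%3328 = 140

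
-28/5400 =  - 1+1343/1350 = - 0.01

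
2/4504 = 1/2252 =0.00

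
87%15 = 12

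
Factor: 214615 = 5^1*42923^1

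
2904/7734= 484/1289= 0.38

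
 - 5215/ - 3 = 1738 + 1/3 = 1738.33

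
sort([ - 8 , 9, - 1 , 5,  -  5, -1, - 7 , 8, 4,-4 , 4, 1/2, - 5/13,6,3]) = [ - 8, - 7, - 5, - 4, - 1, - 1, - 5/13, 1/2,3,4, 4, 5,6,  8,9 ] 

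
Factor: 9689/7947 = 3^( - 2 )*883^ ( - 1 )*9689^1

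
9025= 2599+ 6426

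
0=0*71370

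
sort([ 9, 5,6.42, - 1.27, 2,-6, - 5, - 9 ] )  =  [ - 9 ,-6, - 5,-1.27,2, 5,6.42 , 9 ]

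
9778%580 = 498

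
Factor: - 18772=-2^2*13^1*19^2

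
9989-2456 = 7533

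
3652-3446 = 206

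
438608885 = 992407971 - 553799086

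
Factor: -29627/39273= -43/57 = -  3^(  -  1 ) * 19^( - 1)*43^1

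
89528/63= 89528/63 = 1421.08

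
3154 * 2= 6308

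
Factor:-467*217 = -7^1 * 31^1*467^1 = - 101339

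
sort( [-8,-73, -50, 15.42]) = [-73, - 50, -8,15.42 ] 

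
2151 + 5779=7930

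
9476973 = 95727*99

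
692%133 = 27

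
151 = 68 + 83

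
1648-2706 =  - 1058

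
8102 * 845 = 6846190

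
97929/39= 2511 = 2511.00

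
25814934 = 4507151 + 21307783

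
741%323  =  95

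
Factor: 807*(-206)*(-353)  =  2^1*3^1* 103^1*269^1*  353^1 = 58683426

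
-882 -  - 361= -521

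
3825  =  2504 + 1321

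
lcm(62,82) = 2542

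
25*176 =4400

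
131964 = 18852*7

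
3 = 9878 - 9875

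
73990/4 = 36995/2 = 18497.50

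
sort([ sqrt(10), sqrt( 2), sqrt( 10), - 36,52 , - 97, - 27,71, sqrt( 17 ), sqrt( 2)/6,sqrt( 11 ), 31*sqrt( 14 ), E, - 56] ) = [ - 97, - 56, - 36, - 27 , sqrt( 2) /6, sqrt( 2 ), E, sqrt( 10),sqrt( 10 ),sqrt( 11 ),sqrt( 17),  52 , 71, 31*sqrt( 14) ] 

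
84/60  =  1 + 2/5  =  1.40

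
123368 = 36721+86647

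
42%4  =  2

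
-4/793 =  - 1  +  789/793 = -0.01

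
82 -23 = 59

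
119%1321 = 119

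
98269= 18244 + 80025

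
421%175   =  71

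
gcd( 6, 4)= 2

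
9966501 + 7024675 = 16991176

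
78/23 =78/23 = 3.39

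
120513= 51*2363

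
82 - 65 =17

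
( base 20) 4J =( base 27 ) 3I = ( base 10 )99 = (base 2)1100011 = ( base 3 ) 10200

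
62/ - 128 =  - 31/64 = - 0.48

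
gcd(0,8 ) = 8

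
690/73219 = 690/73219=0.01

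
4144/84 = 49+1/3 = 49.33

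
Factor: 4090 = 2^1*5^1 * 409^1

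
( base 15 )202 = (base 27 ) gk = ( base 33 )DN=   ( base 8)704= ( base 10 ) 452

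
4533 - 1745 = 2788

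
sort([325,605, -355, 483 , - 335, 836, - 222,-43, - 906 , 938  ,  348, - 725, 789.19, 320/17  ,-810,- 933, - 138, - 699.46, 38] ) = [ - 933 , - 906,-810, - 725, - 699.46, -355, - 335,-222,  -  138 , - 43 , 320/17, 38,325 , 348 , 483, 605, 789.19,836,938] 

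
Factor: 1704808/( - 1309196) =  - 60886/46757 = - 2^1*7^1*4349^1  *46757^( - 1 ) 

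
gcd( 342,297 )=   9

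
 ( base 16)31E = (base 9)1076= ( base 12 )566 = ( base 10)798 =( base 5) 11143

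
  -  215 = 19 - 234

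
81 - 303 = -222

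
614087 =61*10067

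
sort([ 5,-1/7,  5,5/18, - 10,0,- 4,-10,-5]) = [ - 10, - 10,-5,-4, - 1/7,0,  5/18, 5 , 5]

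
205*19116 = 3918780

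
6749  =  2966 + 3783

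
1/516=1/516 = 0.00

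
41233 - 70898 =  - 29665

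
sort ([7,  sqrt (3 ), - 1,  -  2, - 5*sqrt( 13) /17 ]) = [-2, - 5 *sqrt(13 )/17, - 1,sqrt( 3 ),7]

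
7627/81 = 7627/81  =  94.16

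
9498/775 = 12 + 198/775 = 12.26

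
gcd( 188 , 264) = 4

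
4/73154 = 2/36577=0.00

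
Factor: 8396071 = 31^1 *270841^1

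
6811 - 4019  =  2792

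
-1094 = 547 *(  -  2 ) 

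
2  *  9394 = 18788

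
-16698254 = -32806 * 509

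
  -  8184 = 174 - 8358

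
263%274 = 263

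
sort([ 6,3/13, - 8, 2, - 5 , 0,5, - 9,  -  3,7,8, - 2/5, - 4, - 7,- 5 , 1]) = [ - 9, -8,  -  7, - 5, - 5,-4,  -  3, - 2/5,0,3/13, 1,2,5,6, 7, 8]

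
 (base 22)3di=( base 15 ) 7c1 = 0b11011011100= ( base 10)1756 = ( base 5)24011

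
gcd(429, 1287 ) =429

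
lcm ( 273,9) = 819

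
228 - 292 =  - 64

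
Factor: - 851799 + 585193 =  - 266606  =  - 2^1 * 133303^1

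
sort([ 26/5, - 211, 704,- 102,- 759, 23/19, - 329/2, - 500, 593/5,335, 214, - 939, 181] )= [- 939, - 759, - 500, - 211 , - 329/2, - 102 , 23/19,26/5, 593/5, 181, 214, 335,704 ]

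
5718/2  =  2859 = 2859.00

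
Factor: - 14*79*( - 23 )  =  2^1*7^1 * 23^1*79^1= 25438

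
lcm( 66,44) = 132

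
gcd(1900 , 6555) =95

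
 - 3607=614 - 4221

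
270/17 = 270/17  =  15.88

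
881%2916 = 881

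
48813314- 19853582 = 28959732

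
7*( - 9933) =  - 69531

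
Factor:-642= - 2^1*3^1*107^1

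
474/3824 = 237/1912 = 0.12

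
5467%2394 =679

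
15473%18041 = 15473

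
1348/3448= 337/862 = 0.39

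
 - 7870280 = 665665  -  8535945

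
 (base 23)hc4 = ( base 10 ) 9273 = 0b10010000111001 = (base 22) j3b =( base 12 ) 5449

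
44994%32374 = 12620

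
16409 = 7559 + 8850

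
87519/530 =87519/530 = 165.13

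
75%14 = 5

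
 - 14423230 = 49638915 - 64062145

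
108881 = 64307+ 44574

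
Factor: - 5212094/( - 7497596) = 2606047/3748798 = 2^( - 1)*1447^1*1801^1 *1874399^(-1)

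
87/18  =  4 + 5/6= 4.83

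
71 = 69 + 2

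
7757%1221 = 431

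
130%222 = 130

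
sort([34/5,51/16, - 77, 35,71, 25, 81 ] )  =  [ - 77, 51/16, 34/5, 25, 35,  71,  81 ]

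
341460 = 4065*84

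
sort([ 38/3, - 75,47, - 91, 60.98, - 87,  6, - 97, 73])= [  -  97, - 91, - 87, - 75, 6, 38/3, 47, 60.98,  73]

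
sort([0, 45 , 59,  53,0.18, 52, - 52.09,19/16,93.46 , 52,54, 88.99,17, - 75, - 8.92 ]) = [ - 75, - 52.09, - 8.92, 0, 0.18,19/16, 17, 45,52,52,53,54,59,88.99,93.46 ] 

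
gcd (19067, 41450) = 829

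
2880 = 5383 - 2503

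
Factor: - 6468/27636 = -11/47 = -11^1 * 47^ (-1)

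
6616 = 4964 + 1652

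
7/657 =7/657 = 0.01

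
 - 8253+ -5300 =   -  13553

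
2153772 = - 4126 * ( - 522 ) 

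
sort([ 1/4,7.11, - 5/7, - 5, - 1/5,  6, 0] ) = [ - 5,  -  5/7, - 1/5, 0,  1/4,6 , 7.11]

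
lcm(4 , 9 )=36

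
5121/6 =1707/2 = 853.50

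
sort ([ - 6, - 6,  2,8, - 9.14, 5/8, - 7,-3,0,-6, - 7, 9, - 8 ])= [ - 9.14,-8 , - 7, - 7,-6, - 6, - 6, - 3,  0, 5/8, 2,  8, 9 ] 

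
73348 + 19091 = 92439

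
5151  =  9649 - 4498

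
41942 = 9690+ 32252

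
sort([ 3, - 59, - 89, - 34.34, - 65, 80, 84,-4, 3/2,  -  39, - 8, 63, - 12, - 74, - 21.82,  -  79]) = [ - 89, - 79 , - 74 , - 65, - 59,-39, - 34.34 , - 21.82, - 12, - 8, - 4 , 3/2,3 , 63 , 80,84 ]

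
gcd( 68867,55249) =1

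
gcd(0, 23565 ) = 23565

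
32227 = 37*871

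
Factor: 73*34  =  2^1*17^1 * 73^1 = 2482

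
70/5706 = 35/2853 = 0.01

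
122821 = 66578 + 56243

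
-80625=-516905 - - 436280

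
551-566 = - 15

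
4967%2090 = 787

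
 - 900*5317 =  - 4785300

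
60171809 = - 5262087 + 65433896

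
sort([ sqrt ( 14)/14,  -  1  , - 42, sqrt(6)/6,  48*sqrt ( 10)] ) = [-42, - 1,sqrt( 14)/14,sqrt ( 6)/6,48*sqrt(10 ) ]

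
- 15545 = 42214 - 57759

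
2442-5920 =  - 3478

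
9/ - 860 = -1 + 851/860 = - 0.01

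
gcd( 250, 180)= 10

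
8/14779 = 8/14779 = 0.00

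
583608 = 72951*8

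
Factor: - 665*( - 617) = 410305= 5^1*7^1 * 19^1 * 617^1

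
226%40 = 26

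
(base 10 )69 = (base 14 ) 4d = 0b1000101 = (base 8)105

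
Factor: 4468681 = 7^1*31^1*20593^1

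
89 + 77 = 166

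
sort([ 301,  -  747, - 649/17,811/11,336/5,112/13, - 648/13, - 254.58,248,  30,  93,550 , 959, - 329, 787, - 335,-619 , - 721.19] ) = [- 747,  -  721.19 , - 619, - 335, - 329, - 254.58,  -  648/13, - 649/17, 112/13, 30,336/5,  811/11,93, 248,301,  550,  787, 959 ]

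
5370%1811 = 1748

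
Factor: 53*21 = 1113  =  3^1*7^1 * 53^1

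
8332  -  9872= - 1540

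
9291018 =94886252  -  85595234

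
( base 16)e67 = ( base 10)3687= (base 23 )6M7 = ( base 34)36F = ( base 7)13515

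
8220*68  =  558960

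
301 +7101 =7402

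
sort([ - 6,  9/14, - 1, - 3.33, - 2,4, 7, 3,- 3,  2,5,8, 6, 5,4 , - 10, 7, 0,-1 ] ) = [  -  10, - 6, - 3.33, - 3, - 2, - 1, - 1,0,9/14,2,3, 4, 4,5,5,6,7 , 7,  8]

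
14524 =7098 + 7426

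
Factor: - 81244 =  - 2^2*19^1*1069^1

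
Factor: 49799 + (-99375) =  - 2^3*6197^1 =- 49576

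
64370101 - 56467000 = 7903101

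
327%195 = 132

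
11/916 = 11/916  =  0.01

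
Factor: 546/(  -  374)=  - 273/187=- 3^1 * 7^1 *11^ (  -  1 )*13^1*17^( - 1)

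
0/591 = 0  =  0.00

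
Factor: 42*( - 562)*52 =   -  1227408  =  - 2^4*  3^1*7^1 * 13^1*281^1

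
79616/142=560 + 48/71=560.68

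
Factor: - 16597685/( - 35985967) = 5^1*13^1*293^(  -  1)*122819^( - 1)*255349^1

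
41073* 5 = 205365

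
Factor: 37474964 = 2^2*181^1*191^1* 271^1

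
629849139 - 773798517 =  - 143949378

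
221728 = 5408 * 41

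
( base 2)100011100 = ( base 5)2114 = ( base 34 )8c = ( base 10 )284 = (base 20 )E4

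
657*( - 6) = - 3942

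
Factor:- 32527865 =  - 5^1*23^1*282851^1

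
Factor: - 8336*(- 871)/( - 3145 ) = - 2^4*5^(  -  1)*13^1*17^( - 1 )*37^( -1)*67^1*521^1  =  - 7260656/3145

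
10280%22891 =10280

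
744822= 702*1061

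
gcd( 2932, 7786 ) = 2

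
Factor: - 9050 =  - 2^1*5^2*181^1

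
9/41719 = 9/41719 = 0.00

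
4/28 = 1/7 = 0.14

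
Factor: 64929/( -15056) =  - 2^(- 4)*3^1*23^1 = - 69/16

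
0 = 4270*0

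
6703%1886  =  1045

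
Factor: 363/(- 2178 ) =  - 1/6 = - 2^( - 1)*3^ ( - 1)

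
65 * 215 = 13975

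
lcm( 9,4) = 36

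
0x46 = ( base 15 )4A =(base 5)240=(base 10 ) 70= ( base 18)3g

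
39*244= 9516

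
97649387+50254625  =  147904012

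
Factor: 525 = 3^1 * 5^2*7^1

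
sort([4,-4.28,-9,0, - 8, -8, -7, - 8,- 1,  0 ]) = [-9, -8 ,-8,  -  8, - 7, - 4.28,-1, 0  ,  0 , 4 ] 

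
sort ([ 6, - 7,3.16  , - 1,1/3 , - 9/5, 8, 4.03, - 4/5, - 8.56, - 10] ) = [ - 10,-8.56,-7, - 9/5,-1, -4/5,1/3 , 3.16,4.03, 6, 8] 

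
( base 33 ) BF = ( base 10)378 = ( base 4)11322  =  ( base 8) 572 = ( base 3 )112000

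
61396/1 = 61396= 61396.00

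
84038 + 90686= 174724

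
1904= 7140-5236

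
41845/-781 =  - 54+329/781 = - 53.58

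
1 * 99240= 99240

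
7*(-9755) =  - 68285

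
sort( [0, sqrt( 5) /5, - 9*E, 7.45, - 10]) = [ - 9 *E, - 10,0,  sqrt(5) /5,7.45]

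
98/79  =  1 + 19/79 = 1.24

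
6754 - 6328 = 426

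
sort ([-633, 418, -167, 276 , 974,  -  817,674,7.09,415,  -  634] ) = [-817 ,-634, -633 , - 167,7.09,276,415 , 418 , 674, 974] 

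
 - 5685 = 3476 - 9161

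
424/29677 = 424/29677  =  0.01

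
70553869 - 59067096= 11486773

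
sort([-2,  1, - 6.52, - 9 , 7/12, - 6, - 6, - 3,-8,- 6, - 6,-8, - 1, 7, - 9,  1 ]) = [ - 9, - 9, - 8  , - 8, - 6.52,- 6, -6 , - 6, - 6, - 3,-2, - 1, 7/12,1,  1 , 7]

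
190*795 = 151050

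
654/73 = 8 + 70/73=8.96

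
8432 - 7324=1108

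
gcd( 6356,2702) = 14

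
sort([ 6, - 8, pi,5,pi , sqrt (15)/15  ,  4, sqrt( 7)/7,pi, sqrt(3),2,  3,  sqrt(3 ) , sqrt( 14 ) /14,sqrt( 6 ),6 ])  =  [  -  8 , sqrt(15) /15,sqrt(14)/14,sqrt (7 )/7 , sqrt(3 ), sqrt( 3), 2,sqrt( 6 ), 3, pi, pi, pi,  4,5, 6,6]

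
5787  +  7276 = 13063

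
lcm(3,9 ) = 9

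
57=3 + 54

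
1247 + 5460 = 6707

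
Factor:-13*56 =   -  728 = -2^3*7^1 *13^1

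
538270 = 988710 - 450440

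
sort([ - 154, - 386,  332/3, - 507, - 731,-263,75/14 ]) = [-731,-507, - 386, - 263, - 154,  75/14,332/3]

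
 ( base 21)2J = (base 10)61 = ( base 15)41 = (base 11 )56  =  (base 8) 75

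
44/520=11/130 =0.08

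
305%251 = 54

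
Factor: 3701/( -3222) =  - 2^( - 1) * 3^( - 2 )*179^(-1)*3701^1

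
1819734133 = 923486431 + 896247702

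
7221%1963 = 1332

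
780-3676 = -2896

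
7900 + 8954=16854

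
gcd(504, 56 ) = 56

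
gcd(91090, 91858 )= 2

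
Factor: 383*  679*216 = 56172312 = 2^3*3^3 *7^1*97^1*383^1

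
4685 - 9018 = -4333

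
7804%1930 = 84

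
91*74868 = 6812988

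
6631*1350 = 8951850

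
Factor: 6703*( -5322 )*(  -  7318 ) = 261057692388 = 2^2*3^1*887^1*3659^1*6703^1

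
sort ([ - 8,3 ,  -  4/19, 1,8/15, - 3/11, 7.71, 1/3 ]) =[-8 , - 3/11, - 4/19,1/3 , 8/15,1, 3,  7.71]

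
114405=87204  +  27201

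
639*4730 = 3022470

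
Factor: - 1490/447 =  - 10/3 = -2^1*3^ ( - 1)*5^1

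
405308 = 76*5333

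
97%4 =1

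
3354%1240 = 874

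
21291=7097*3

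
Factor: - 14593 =-14593^1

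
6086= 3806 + 2280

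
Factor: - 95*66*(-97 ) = 608190 = 2^1*3^1 * 5^1 * 11^1 * 19^1*97^1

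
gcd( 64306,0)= 64306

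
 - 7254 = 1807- 9061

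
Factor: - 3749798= -2^1 *13^1*144223^1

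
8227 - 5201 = 3026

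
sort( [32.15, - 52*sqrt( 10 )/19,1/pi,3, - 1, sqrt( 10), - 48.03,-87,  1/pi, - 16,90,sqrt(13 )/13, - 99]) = [ - 99,-87, - 48.03,-16,  -  52*sqrt( 10) /19, - 1,sqrt( 13)/13,1/pi,  1/pi, 3,sqrt(10),32.15,90]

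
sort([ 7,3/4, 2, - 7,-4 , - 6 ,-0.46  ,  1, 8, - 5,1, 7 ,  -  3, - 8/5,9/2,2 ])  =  [ -7,  -  6, - 5, - 4,-3, - 8/5, - 0.46, 3/4 , 1,1,2,2 , 9/2,7,7,8 ]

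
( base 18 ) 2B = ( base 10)47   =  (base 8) 57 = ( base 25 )1m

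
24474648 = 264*92707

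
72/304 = 9/38 = 0.24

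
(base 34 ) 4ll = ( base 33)4UD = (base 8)12357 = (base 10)5359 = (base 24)977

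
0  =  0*763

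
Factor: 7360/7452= 2^4* 3^( - 4)*5^1=80/81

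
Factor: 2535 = 3^1*5^1 * 13^2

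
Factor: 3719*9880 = 36743720=2^3 *5^1*13^1*19^1*3719^1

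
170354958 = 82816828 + 87538130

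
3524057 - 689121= 2834936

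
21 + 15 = 36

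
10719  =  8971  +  1748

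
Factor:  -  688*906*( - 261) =162688608 = 2^5*3^3 * 29^1 *43^1*151^1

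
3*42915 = 128745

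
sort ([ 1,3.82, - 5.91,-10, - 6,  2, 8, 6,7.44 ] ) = [-10, - 6, - 5.91,  1, 2, 3.82,6,7.44,8 ] 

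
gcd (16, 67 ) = 1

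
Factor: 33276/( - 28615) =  - 2^2*3^1*5^( - 1 )*47^1*97^( - 1) = - 564/485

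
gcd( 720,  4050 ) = 90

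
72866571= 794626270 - 721759699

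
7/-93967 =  - 7/93967 = - 0.00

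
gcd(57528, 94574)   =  2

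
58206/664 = 29103/332 = 87.66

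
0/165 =0 =0.00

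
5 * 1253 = 6265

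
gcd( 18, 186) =6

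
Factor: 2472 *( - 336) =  - 2^7*3^2*7^1 * 103^1=- 830592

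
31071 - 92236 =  - 61165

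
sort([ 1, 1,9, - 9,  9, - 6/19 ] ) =[-9, - 6/19,1,1, 9, 9 ]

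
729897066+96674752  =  826571818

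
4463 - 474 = 3989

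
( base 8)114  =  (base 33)2A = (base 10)76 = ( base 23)37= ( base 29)2I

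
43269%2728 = 2349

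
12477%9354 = 3123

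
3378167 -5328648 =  - 1950481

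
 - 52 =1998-2050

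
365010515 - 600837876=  - 235827361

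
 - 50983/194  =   - 263 + 39/194 = -262.80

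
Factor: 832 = 2^6*13^1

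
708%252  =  204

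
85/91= 85/91=0.93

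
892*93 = 82956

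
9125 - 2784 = 6341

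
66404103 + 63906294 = 130310397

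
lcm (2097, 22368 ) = 67104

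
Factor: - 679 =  - 7^1 * 97^1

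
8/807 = 8/807 = 0.01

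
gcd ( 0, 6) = 6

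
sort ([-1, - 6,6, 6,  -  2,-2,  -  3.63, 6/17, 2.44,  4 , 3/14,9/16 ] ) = [ - 6,  -  3.63,- 2, -2 ,-1,3/14,6/17,9/16, 2.44,4,6,6]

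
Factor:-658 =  - 2^1*7^1*47^1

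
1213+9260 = 10473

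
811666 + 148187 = 959853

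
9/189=1/21 = 0.05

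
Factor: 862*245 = 2^1*5^1*7^2*431^1 = 211190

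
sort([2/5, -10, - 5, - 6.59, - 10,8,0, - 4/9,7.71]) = [ - 10, - 10, - 6.59, - 5 , - 4/9,0,2/5, 7.71,8 ] 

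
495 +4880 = 5375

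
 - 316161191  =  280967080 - 597128271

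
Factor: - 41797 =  - 7^2  *853^1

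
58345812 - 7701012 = 50644800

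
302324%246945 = 55379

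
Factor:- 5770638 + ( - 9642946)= - 2^4*963349^1 = -15413584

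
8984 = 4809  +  4175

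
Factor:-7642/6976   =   - 2^( -5 ) * 109^(-1)*3821^1 = - 3821/3488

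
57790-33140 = 24650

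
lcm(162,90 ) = 810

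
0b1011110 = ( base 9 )114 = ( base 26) 3g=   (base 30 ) 34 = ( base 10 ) 94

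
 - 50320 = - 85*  592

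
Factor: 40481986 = 2^1*2729^1*7417^1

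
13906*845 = 11750570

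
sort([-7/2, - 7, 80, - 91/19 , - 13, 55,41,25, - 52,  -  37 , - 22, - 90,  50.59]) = [ - 90,-52, - 37 , - 22, - 13, - 7, - 91/19,- 7/2, 25,41,50.59, 55, 80] 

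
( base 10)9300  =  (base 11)6A95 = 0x2454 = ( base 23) hd8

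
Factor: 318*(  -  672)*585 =- 125012160 = - 2^6* 3^4*5^1 * 7^1*13^1*53^1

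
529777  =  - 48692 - -578469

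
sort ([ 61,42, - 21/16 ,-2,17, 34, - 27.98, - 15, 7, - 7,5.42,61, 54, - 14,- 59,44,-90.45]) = [ - 90.45, -59, - 27.98, - 15, - 14, - 7, - 2, - 21/16,5.42,7,17,  34, 42,  44,54,61, 61] 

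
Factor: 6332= 2^2*1583^1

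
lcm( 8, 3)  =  24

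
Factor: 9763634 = 2^1*37^1 * 131941^1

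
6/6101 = 6/6101 = 0.00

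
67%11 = 1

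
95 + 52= 147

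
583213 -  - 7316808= 7900021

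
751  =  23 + 728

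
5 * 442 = 2210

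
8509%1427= 1374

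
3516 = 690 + 2826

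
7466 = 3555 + 3911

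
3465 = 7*495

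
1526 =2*763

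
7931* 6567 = 52082877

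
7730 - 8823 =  - 1093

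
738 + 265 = 1003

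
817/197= 817/197=4.15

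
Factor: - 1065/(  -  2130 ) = 2^(-1) =1/2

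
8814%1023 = 630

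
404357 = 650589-246232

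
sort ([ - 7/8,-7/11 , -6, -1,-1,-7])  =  [ - 7,  -  6,-1, - 1, - 7/8, - 7/11] 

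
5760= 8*720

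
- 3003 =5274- 8277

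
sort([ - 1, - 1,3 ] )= [ - 1, - 1, 3]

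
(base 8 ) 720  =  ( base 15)20e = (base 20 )134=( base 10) 464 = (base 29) G0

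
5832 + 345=6177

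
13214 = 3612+9602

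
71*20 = 1420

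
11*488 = 5368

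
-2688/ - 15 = 896/5  =  179.20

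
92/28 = 23/7= 3.29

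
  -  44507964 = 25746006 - 70253970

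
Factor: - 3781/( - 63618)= 2^( - 1)*3^( - 1 )*19^1*23^( - 1 )*199^1*461^( - 1)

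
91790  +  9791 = 101581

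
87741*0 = 0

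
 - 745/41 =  - 19+34/41 = - 18.17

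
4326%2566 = 1760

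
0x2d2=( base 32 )mi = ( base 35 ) KM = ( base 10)722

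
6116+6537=12653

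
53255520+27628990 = 80884510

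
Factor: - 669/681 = -223^1 * 227^( - 1) = - 223/227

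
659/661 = 659/661=1.00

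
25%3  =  1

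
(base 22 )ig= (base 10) 412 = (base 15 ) 1c7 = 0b110011100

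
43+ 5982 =6025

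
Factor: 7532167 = 83^1*90749^1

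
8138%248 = 202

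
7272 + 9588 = 16860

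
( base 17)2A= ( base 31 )1D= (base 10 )44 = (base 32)1C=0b101100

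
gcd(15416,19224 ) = 8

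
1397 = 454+943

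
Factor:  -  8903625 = - 3^1*5^3* 23743^1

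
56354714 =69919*806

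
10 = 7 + 3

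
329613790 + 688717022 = 1018330812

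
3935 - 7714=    - 3779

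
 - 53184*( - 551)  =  29304384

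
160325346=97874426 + 62450920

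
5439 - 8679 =-3240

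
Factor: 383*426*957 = 156142206 = 2^1*3^2*11^1 * 29^1* 71^1 * 383^1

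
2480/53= 2480/53 = 46.79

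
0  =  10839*0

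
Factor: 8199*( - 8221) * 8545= - 3^2  *  5^1*911^1*1709^1*8221^1 = - 575967000555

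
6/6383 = 6/6383 =0.00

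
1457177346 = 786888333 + 670289013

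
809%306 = 197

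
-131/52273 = - 131/52273 = - 0.00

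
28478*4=113912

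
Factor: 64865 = 5^1*12973^1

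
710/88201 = 710/88201 =0.01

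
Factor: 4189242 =2^1*3^1 *17^1 * 67^1 *613^1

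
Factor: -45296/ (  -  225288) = 2^1*3^(  -  3)*7^( - 1 ) * 19^1 = 38/189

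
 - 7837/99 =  - 7837/99 = - 79.16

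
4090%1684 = 722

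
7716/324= 643/27  =  23.81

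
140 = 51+89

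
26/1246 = 13/623 = 0.02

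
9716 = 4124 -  - 5592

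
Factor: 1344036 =2^2*3^1*31^1*3613^1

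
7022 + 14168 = 21190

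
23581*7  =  165067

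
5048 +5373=10421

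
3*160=480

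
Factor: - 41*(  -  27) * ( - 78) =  - 86346 = - 2^1*3^4*13^1*41^1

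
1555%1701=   1555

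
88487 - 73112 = 15375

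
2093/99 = 21 + 14/99=21.14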